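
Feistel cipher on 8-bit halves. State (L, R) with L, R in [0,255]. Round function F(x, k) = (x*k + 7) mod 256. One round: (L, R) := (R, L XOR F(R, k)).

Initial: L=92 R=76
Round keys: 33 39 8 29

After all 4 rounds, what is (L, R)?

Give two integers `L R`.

Answer: 104 83

Derivation:
Round 1 (k=33): L=76 R=143
Round 2 (k=39): L=143 R=156
Round 3 (k=8): L=156 R=104
Round 4 (k=29): L=104 R=83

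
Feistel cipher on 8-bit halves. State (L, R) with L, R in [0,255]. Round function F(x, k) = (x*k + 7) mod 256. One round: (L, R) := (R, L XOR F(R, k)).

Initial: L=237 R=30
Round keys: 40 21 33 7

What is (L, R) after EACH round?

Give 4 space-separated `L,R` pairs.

Answer: 30,90 90,119 119,4 4,84

Derivation:
Round 1 (k=40): L=30 R=90
Round 2 (k=21): L=90 R=119
Round 3 (k=33): L=119 R=4
Round 4 (k=7): L=4 R=84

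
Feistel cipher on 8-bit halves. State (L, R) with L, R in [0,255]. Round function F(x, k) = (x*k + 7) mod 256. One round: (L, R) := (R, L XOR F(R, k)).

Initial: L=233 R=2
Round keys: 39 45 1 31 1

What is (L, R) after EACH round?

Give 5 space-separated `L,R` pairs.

Round 1 (k=39): L=2 R=188
Round 2 (k=45): L=188 R=17
Round 3 (k=1): L=17 R=164
Round 4 (k=31): L=164 R=242
Round 5 (k=1): L=242 R=93

Answer: 2,188 188,17 17,164 164,242 242,93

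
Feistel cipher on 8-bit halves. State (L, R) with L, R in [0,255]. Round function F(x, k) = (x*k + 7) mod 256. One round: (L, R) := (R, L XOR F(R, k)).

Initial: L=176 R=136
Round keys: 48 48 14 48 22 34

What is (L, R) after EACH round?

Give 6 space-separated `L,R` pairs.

Answer: 136,55 55,223 223,14 14,120 120,89 89,161

Derivation:
Round 1 (k=48): L=136 R=55
Round 2 (k=48): L=55 R=223
Round 3 (k=14): L=223 R=14
Round 4 (k=48): L=14 R=120
Round 5 (k=22): L=120 R=89
Round 6 (k=34): L=89 R=161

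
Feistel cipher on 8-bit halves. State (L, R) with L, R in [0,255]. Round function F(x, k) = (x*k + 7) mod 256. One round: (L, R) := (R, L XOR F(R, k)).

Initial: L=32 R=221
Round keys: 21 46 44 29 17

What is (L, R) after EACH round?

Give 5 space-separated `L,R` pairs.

Answer: 221,8 8,170 170,55 55,232 232,88

Derivation:
Round 1 (k=21): L=221 R=8
Round 2 (k=46): L=8 R=170
Round 3 (k=44): L=170 R=55
Round 4 (k=29): L=55 R=232
Round 5 (k=17): L=232 R=88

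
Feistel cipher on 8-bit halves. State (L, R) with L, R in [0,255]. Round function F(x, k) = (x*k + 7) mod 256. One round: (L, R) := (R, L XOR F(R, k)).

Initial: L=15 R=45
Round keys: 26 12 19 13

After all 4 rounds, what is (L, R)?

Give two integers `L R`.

Answer: 27 68

Derivation:
Round 1 (k=26): L=45 R=150
Round 2 (k=12): L=150 R=34
Round 3 (k=19): L=34 R=27
Round 4 (k=13): L=27 R=68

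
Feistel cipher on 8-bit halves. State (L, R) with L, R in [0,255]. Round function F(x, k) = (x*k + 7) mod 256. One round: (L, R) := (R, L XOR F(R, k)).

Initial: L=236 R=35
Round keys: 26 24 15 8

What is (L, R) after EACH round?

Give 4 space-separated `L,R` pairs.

Round 1 (k=26): L=35 R=121
Round 2 (k=24): L=121 R=124
Round 3 (k=15): L=124 R=50
Round 4 (k=8): L=50 R=235

Answer: 35,121 121,124 124,50 50,235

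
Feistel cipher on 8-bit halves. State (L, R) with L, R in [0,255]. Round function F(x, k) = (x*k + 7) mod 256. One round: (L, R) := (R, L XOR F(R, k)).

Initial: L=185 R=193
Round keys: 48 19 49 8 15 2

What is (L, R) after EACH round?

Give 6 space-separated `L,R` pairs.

Answer: 193,142 142,80 80,217 217,159 159,129 129,150

Derivation:
Round 1 (k=48): L=193 R=142
Round 2 (k=19): L=142 R=80
Round 3 (k=49): L=80 R=217
Round 4 (k=8): L=217 R=159
Round 5 (k=15): L=159 R=129
Round 6 (k=2): L=129 R=150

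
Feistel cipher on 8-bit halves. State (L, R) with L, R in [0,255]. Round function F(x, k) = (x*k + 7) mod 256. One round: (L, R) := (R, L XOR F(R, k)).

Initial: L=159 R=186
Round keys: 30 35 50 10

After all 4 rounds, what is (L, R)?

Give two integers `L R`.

Answer: 149 8

Derivation:
Round 1 (k=30): L=186 R=76
Round 2 (k=35): L=76 R=209
Round 3 (k=50): L=209 R=149
Round 4 (k=10): L=149 R=8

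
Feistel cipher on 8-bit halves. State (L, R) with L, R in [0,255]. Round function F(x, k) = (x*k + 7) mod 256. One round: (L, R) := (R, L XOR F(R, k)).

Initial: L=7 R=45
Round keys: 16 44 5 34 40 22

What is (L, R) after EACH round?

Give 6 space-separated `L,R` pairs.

Answer: 45,208 208,234 234,73 73,83 83,182 182,248

Derivation:
Round 1 (k=16): L=45 R=208
Round 2 (k=44): L=208 R=234
Round 3 (k=5): L=234 R=73
Round 4 (k=34): L=73 R=83
Round 5 (k=40): L=83 R=182
Round 6 (k=22): L=182 R=248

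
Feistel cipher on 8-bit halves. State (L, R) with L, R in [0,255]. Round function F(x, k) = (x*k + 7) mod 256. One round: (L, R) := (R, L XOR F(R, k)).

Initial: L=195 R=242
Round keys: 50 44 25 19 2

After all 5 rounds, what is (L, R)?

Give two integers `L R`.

Round 1 (k=50): L=242 R=136
Round 2 (k=44): L=136 R=149
Round 3 (k=25): L=149 R=28
Round 4 (k=19): L=28 R=142
Round 5 (k=2): L=142 R=63

Answer: 142 63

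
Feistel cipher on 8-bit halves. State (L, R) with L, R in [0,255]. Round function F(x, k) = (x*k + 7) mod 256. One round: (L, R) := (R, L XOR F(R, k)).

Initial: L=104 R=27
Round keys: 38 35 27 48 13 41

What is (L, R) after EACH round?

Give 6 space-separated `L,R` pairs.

Answer: 27,97 97,81 81,243 243,198 198,230 230,27

Derivation:
Round 1 (k=38): L=27 R=97
Round 2 (k=35): L=97 R=81
Round 3 (k=27): L=81 R=243
Round 4 (k=48): L=243 R=198
Round 5 (k=13): L=198 R=230
Round 6 (k=41): L=230 R=27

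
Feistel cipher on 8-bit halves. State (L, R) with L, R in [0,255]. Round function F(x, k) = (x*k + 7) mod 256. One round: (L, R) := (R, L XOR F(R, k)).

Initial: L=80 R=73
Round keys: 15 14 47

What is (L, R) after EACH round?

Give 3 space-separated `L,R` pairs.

Round 1 (k=15): L=73 R=30
Round 2 (k=14): L=30 R=226
Round 3 (k=47): L=226 R=155

Answer: 73,30 30,226 226,155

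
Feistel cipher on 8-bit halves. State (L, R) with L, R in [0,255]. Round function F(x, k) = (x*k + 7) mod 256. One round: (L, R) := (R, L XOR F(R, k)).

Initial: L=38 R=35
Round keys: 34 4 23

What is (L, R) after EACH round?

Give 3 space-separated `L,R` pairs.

Round 1 (k=34): L=35 R=139
Round 2 (k=4): L=139 R=16
Round 3 (k=23): L=16 R=252

Answer: 35,139 139,16 16,252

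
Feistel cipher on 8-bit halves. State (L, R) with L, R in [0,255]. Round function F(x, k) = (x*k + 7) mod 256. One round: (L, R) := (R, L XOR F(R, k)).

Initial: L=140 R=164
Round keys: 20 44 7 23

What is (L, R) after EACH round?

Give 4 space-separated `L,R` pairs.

Round 1 (k=20): L=164 R=91
Round 2 (k=44): L=91 R=15
Round 3 (k=7): L=15 R=43
Round 4 (k=23): L=43 R=235

Answer: 164,91 91,15 15,43 43,235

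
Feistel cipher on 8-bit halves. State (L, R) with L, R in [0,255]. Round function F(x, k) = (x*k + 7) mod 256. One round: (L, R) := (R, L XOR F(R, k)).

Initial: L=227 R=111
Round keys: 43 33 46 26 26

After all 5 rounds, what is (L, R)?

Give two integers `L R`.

Round 1 (k=43): L=111 R=79
Round 2 (k=33): L=79 R=89
Round 3 (k=46): L=89 R=74
Round 4 (k=26): L=74 R=210
Round 5 (k=26): L=210 R=17

Answer: 210 17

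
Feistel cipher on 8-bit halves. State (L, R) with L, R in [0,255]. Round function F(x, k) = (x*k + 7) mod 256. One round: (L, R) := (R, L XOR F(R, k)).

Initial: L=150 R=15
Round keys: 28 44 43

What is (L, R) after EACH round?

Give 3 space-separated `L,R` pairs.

Round 1 (k=28): L=15 R=61
Round 2 (k=44): L=61 R=140
Round 3 (k=43): L=140 R=182

Answer: 15,61 61,140 140,182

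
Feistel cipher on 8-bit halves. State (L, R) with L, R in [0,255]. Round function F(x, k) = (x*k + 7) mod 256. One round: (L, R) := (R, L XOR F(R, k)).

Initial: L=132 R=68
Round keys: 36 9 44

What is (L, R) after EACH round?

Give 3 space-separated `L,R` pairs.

Answer: 68,19 19,246 246,92

Derivation:
Round 1 (k=36): L=68 R=19
Round 2 (k=9): L=19 R=246
Round 3 (k=44): L=246 R=92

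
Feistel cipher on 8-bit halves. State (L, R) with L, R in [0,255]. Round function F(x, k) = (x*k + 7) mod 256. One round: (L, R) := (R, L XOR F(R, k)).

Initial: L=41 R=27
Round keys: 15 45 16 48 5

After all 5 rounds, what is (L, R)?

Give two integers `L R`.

Round 1 (k=15): L=27 R=181
Round 2 (k=45): L=181 R=195
Round 3 (k=16): L=195 R=130
Round 4 (k=48): L=130 R=164
Round 5 (k=5): L=164 R=185

Answer: 164 185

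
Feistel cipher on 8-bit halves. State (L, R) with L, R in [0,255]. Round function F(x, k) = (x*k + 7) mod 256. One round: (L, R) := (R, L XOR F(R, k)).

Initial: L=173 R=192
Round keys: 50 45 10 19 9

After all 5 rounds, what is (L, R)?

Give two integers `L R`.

Round 1 (k=50): L=192 R=42
Round 2 (k=45): L=42 R=169
Round 3 (k=10): L=169 R=139
Round 4 (k=19): L=139 R=241
Round 5 (k=9): L=241 R=11

Answer: 241 11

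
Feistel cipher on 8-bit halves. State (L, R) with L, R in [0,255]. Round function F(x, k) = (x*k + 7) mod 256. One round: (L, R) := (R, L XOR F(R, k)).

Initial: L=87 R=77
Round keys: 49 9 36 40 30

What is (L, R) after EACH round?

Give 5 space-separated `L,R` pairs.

Round 1 (k=49): L=77 R=147
Round 2 (k=9): L=147 R=127
Round 3 (k=36): L=127 R=112
Round 4 (k=40): L=112 R=248
Round 5 (k=30): L=248 R=103

Answer: 77,147 147,127 127,112 112,248 248,103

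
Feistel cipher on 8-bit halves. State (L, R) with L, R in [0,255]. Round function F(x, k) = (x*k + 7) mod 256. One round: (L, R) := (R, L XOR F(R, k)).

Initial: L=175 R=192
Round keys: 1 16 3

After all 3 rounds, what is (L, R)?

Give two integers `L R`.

Round 1 (k=1): L=192 R=104
Round 2 (k=16): L=104 R=71
Round 3 (k=3): L=71 R=180

Answer: 71 180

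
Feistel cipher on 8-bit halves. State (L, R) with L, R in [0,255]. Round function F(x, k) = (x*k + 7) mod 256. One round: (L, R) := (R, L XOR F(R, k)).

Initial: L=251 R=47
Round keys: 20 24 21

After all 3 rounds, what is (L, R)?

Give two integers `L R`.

Round 1 (k=20): L=47 R=72
Round 2 (k=24): L=72 R=232
Round 3 (k=21): L=232 R=71

Answer: 232 71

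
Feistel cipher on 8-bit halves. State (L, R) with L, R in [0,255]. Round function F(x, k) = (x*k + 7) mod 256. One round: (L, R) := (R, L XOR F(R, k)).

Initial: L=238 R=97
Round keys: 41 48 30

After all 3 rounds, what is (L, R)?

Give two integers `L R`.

Round 1 (k=41): L=97 R=126
Round 2 (k=48): L=126 R=198
Round 3 (k=30): L=198 R=69

Answer: 198 69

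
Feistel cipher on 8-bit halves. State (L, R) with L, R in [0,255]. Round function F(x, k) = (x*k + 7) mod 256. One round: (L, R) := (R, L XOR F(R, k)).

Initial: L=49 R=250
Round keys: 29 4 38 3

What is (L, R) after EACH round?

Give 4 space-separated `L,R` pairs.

Round 1 (k=29): L=250 R=104
Round 2 (k=4): L=104 R=93
Round 3 (k=38): L=93 R=189
Round 4 (k=3): L=189 R=99

Answer: 250,104 104,93 93,189 189,99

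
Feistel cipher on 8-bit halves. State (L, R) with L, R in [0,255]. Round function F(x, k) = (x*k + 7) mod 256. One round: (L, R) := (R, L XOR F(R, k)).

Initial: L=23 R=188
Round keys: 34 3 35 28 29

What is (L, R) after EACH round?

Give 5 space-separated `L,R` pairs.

Answer: 188,232 232,3 3,152 152,164 164,3

Derivation:
Round 1 (k=34): L=188 R=232
Round 2 (k=3): L=232 R=3
Round 3 (k=35): L=3 R=152
Round 4 (k=28): L=152 R=164
Round 5 (k=29): L=164 R=3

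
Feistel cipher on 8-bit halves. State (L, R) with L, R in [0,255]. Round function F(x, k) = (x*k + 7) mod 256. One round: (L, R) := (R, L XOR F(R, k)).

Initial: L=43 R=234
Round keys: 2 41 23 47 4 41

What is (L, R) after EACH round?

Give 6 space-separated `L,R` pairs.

Answer: 234,240 240,157 157,210 210,8 8,245 245,76

Derivation:
Round 1 (k=2): L=234 R=240
Round 2 (k=41): L=240 R=157
Round 3 (k=23): L=157 R=210
Round 4 (k=47): L=210 R=8
Round 5 (k=4): L=8 R=245
Round 6 (k=41): L=245 R=76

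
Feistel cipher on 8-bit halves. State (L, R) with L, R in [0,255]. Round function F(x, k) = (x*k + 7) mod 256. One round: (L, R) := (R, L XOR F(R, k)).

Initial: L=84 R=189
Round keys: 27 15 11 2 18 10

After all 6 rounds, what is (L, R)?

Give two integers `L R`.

Round 1 (k=27): L=189 R=162
Round 2 (k=15): L=162 R=56
Round 3 (k=11): L=56 R=205
Round 4 (k=2): L=205 R=153
Round 5 (k=18): L=153 R=4
Round 6 (k=10): L=4 R=182

Answer: 4 182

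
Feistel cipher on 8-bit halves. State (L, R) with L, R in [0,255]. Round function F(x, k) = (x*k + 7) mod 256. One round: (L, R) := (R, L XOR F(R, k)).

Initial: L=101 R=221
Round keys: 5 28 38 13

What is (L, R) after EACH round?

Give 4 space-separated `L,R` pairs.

Answer: 221,61 61,110 110,102 102,91

Derivation:
Round 1 (k=5): L=221 R=61
Round 2 (k=28): L=61 R=110
Round 3 (k=38): L=110 R=102
Round 4 (k=13): L=102 R=91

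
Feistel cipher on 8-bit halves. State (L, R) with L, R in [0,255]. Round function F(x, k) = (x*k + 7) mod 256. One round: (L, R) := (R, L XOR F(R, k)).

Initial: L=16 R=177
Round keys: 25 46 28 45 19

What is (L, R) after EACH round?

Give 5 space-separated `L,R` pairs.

Answer: 177,64 64,54 54,175 175,252 252,20

Derivation:
Round 1 (k=25): L=177 R=64
Round 2 (k=46): L=64 R=54
Round 3 (k=28): L=54 R=175
Round 4 (k=45): L=175 R=252
Round 5 (k=19): L=252 R=20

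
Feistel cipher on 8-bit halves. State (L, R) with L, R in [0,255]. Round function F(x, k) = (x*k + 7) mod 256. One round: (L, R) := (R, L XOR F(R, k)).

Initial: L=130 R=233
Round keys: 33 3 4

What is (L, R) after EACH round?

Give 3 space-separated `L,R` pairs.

Answer: 233,146 146,84 84,197

Derivation:
Round 1 (k=33): L=233 R=146
Round 2 (k=3): L=146 R=84
Round 3 (k=4): L=84 R=197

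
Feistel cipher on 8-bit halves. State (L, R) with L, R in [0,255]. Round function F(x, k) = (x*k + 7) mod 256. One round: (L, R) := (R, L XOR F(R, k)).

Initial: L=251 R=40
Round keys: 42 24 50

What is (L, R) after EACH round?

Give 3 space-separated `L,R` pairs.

Round 1 (k=42): L=40 R=108
Round 2 (k=24): L=108 R=15
Round 3 (k=50): L=15 R=153

Answer: 40,108 108,15 15,153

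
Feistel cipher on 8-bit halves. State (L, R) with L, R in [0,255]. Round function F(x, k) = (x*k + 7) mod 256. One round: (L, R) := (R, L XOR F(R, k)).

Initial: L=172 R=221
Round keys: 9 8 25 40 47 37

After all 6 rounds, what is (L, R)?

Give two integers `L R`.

Round 1 (k=9): L=221 R=96
Round 2 (k=8): L=96 R=218
Round 3 (k=25): L=218 R=49
Round 4 (k=40): L=49 R=117
Round 5 (k=47): L=117 R=179
Round 6 (k=37): L=179 R=147

Answer: 179 147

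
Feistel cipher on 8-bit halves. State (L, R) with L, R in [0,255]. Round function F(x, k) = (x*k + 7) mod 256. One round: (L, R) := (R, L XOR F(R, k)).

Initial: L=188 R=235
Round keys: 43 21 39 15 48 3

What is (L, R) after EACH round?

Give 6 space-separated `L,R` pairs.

Round 1 (k=43): L=235 R=60
Round 2 (k=21): L=60 R=24
Round 3 (k=39): L=24 R=147
Round 4 (k=15): L=147 R=188
Round 5 (k=48): L=188 R=212
Round 6 (k=3): L=212 R=63

Answer: 235,60 60,24 24,147 147,188 188,212 212,63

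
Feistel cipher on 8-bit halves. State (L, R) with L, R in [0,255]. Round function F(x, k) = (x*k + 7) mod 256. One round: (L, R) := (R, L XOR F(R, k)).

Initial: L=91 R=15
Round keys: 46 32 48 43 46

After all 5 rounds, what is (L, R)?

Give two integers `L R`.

Answer: 182 222

Derivation:
Round 1 (k=46): L=15 R=226
Round 2 (k=32): L=226 R=72
Round 3 (k=48): L=72 R=101
Round 4 (k=43): L=101 R=182
Round 5 (k=46): L=182 R=222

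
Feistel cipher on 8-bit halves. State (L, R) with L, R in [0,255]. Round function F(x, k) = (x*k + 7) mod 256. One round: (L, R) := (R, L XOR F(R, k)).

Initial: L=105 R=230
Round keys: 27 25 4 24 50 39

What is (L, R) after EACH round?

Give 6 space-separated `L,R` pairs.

Round 1 (k=27): L=230 R=32
Round 2 (k=25): L=32 R=193
Round 3 (k=4): L=193 R=43
Round 4 (k=24): L=43 R=206
Round 5 (k=50): L=206 R=104
Round 6 (k=39): L=104 R=17

Answer: 230,32 32,193 193,43 43,206 206,104 104,17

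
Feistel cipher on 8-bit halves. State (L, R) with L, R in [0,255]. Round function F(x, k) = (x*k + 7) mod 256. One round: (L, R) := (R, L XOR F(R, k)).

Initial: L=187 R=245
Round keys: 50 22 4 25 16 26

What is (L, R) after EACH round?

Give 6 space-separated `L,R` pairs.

Round 1 (k=50): L=245 R=90
Round 2 (k=22): L=90 R=54
Round 3 (k=4): L=54 R=133
Round 4 (k=25): L=133 R=50
Round 5 (k=16): L=50 R=162
Round 6 (k=26): L=162 R=73

Answer: 245,90 90,54 54,133 133,50 50,162 162,73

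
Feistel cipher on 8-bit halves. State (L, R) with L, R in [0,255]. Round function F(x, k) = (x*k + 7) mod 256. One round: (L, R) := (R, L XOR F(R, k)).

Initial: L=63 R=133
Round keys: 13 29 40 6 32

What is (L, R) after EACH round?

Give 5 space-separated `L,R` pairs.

Answer: 133,247 247,135 135,232 232,240 240,239

Derivation:
Round 1 (k=13): L=133 R=247
Round 2 (k=29): L=247 R=135
Round 3 (k=40): L=135 R=232
Round 4 (k=6): L=232 R=240
Round 5 (k=32): L=240 R=239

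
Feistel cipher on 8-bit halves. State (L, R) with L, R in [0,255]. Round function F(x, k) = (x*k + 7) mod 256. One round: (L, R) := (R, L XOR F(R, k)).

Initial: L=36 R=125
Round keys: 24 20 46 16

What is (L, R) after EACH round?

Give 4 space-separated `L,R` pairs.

Round 1 (k=24): L=125 R=155
Round 2 (k=20): L=155 R=94
Round 3 (k=46): L=94 R=112
Round 4 (k=16): L=112 R=89

Answer: 125,155 155,94 94,112 112,89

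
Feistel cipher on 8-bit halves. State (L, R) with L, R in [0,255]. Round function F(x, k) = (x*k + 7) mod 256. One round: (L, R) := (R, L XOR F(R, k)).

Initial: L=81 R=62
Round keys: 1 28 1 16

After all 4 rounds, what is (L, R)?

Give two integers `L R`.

Round 1 (k=1): L=62 R=20
Round 2 (k=28): L=20 R=9
Round 3 (k=1): L=9 R=4
Round 4 (k=16): L=4 R=78

Answer: 4 78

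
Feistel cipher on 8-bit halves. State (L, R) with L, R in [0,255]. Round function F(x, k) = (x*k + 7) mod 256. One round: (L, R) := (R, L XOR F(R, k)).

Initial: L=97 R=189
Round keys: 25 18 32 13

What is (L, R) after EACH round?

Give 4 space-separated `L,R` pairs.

Answer: 189,29 29,172 172,154 154,117

Derivation:
Round 1 (k=25): L=189 R=29
Round 2 (k=18): L=29 R=172
Round 3 (k=32): L=172 R=154
Round 4 (k=13): L=154 R=117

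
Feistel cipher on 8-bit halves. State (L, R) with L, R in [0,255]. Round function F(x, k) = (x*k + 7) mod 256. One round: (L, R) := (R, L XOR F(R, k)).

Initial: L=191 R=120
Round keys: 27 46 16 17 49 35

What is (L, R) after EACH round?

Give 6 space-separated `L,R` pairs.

Answer: 120,16 16,159 159,231 231,193 193,31 31,133

Derivation:
Round 1 (k=27): L=120 R=16
Round 2 (k=46): L=16 R=159
Round 3 (k=16): L=159 R=231
Round 4 (k=17): L=231 R=193
Round 5 (k=49): L=193 R=31
Round 6 (k=35): L=31 R=133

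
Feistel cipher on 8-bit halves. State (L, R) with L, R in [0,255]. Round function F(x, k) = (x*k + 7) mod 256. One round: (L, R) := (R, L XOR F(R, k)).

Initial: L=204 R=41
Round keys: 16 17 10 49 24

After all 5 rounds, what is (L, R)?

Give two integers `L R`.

Answer: 142 89

Derivation:
Round 1 (k=16): L=41 R=91
Round 2 (k=17): L=91 R=59
Round 3 (k=10): L=59 R=14
Round 4 (k=49): L=14 R=142
Round 5 (k=24): L=142 R=89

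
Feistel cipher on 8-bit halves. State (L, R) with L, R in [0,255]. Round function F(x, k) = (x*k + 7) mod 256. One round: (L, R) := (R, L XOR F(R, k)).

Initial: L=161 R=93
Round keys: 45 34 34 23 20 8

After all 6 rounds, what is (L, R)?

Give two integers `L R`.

Answer: 229 114

Derivation:
Round 1 (k=45): L=93 R=193
Round 2 (k=34): L=193 R=244
Round 3 (k=34): L=244 R=174
Round 4 (k=23): L=174 R=93
Round 5 (k=20): L=93 R=229
Round 6 (k=8): L=229 R=114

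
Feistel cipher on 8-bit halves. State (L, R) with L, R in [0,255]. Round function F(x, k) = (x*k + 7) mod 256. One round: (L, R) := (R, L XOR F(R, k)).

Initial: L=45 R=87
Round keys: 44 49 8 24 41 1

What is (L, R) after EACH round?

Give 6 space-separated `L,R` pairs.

Answer: 87,214 214,170 170,129 129,181 181,133 133,57

Derivation:
Round 1 (k=44): L=87 R=214
Round 2 (k=49): L=214 R=170
Round 3 (k=8): L=170 R=129
Round 4 (k=24): L=129 R=181
Round 5 (k=41): L=181 R=133
Round 6 (k=1): L=133 R=57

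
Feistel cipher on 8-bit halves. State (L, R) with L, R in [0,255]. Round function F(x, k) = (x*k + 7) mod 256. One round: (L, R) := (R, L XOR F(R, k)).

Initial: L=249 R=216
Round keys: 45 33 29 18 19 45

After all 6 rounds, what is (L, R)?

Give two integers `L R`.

Round 1 (k=45): L=216 R=6
Round 2 (k=33): L=6 R=21
Round 3 (k=29): L=21 R=110
Round 4 (k=18): L=110 R=214
Round 5 (k=19): L=214 R=135
Round 6 (k=45): L=135 R=20

Answer: 135 20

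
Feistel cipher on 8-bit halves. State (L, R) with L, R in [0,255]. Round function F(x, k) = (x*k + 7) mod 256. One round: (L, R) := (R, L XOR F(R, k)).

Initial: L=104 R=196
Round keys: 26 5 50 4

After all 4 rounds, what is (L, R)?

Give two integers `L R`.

Round 1 (k=26): L=196 R=135
Round 2 (k=5): L=135 R=110
Round 3 (k=50): L=110 R=4
Round 4 (k=4): L=4 R=121

Answer: 4 121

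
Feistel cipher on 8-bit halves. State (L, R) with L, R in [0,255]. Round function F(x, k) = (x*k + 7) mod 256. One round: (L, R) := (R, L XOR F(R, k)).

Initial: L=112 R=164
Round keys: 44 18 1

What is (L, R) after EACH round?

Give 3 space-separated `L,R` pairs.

Answer: 164,71 71,161 161,239

Derivation:
Round 1 (k=44): L=164 R=71
Round 2 (k=18): L=71 R=161
Round 3 (k=1): L=161 R=239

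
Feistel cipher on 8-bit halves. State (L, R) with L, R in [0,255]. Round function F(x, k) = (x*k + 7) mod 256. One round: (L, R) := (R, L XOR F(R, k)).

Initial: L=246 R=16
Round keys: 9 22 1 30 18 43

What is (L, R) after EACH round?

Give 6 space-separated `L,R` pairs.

Answer: 16,97 97,77 77,53 53,112 112,210 210,61

Derivation:
Round 1 (k=9): L=16 R=97
Round 2 (k=22): L=97 R=77
Round 3 (k=1): L=77 R=53
Round 4 (k=30): L=53 R=112
Round 5 (k=18): L=112 R=210
Round 6 (k=43): L=210 R=61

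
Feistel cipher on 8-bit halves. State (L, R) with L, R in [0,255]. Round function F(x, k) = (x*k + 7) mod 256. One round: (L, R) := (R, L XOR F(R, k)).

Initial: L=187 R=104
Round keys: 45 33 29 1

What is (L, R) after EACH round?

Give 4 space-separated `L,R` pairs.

Round 1 (k=45): L=104 R=244
Round 2 (k=33): L=244 R=19
Round 3 (k=29): L=19 R=218
Round 4 (k=1): L=218 R=242

Answer: 104,244 244,19 19,218 218,242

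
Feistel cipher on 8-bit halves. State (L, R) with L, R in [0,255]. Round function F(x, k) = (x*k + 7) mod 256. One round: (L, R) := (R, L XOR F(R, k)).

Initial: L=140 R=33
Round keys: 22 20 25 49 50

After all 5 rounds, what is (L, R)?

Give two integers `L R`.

Round 1 (k=22): L=33 R=81
Round 2 (k=20): L=81 R=122
Round 3 (k=25): L=122 R=160
Round 4 (k=49): L=160 R=221
Round 5 (k=50): L=221 R=145

Answer: 221 145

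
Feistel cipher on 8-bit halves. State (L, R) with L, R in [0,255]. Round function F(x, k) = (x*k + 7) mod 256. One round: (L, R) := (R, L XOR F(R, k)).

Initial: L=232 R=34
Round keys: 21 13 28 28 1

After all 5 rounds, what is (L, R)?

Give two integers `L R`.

Round 1 (k=21): L=34 R=57
Round 2 (k=13): L=57 R=206
Round 3 (k=28): L=206 R=182
Round 4 (k=28): L=182 R=33
Round 5 (k=1): L=33 R=158

Answer: 33 158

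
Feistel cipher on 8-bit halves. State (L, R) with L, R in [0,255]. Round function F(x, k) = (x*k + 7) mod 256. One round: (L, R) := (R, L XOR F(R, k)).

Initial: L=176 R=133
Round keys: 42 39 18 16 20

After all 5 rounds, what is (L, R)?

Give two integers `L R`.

Answer: 196 3

Derivation:
Round 1 (k=42): L=133 R=105
Round 2 (k=39): L=105 R=131
Round 3 (k=18): L=131 R=84
Round 4 (k=16): L=84 R=196
Round 5 (k=20): L=196 R=3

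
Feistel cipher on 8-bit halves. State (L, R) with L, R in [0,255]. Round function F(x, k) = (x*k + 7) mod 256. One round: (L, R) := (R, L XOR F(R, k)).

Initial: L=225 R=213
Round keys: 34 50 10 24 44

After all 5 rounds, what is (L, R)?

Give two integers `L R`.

Answer: 189 200

Derivation:
Round 1 (k=34): L=213 R=176
Round 2 (k=50): L=176 R=178
Round 3 (k=10): L=178 R=75
Round 4 (k=24): L=75 R=189
Round 5 (k=44): L=189 R=200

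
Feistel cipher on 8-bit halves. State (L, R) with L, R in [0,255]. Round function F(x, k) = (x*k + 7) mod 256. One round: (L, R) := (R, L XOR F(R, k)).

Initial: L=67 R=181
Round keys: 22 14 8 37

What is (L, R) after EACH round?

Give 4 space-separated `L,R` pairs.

Answer: 181,214 214,14 14,161 161,66

Derivation:
Round 1 (k=22): L=181 R=214
Round 2 (k=14): L=214 R=14
Round 3 (k=8): L=14 R=161
Round 4 (k=37): L=161 R=66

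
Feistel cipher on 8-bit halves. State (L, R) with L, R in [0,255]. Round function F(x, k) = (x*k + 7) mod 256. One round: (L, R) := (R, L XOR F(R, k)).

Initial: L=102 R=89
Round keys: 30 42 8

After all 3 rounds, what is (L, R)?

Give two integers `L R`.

Round 1 (k=30): L=89 R=19
Round 2 (k=42): L=19 R=124
Round 3 (k=8): L=124 R=244

Answer: 124 244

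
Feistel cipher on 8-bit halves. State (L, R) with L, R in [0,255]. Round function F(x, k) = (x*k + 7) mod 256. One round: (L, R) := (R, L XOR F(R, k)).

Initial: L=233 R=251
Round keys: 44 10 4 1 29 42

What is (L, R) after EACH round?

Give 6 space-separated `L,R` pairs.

Round 1 (k=44): L=251 R=194
Round 2 (k=10): L=194 R=96
Round 3 (k=4): L=96 R=69
Round 4 (k=1): L=69 R=44
Round 5 (k=29): L=44 R=70
Round 6 (k=42): L=70 R=175

Answer: 251,194 194,96 96,69 69,44 44,70 70,175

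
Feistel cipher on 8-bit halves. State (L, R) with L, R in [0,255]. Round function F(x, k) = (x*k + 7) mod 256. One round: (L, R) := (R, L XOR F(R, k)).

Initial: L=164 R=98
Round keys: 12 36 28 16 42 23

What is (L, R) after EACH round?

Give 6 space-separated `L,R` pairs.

Answer: 98,59 59,49 49,88 88,182 182,187 187,98

Derivation:
Round 1 (k=12): L=98 R=59
Round 2 (k=36): L=59 R=49
Round 3 (k=28): L=49 R=88
Round 4 (k=16): L=88 R=182
Round 5 (k=42): L=182 R=187
Round 6 (k=23): L=187 R=98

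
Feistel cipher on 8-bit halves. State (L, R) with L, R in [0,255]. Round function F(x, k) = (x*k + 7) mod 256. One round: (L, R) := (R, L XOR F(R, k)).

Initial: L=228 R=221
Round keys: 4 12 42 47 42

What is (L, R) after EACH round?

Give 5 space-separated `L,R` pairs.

Answer: 221,159 159,166 166,220 220,205 205,117

Derivation:
Round 1 (k=4): L=221 R=159
Round 2 (k=12): L=159 R=166
Round 3 (k=42): L=166 R=220
Round 4 (k=47): L=220 R=205
Round 5 (k=42): L=205 R=117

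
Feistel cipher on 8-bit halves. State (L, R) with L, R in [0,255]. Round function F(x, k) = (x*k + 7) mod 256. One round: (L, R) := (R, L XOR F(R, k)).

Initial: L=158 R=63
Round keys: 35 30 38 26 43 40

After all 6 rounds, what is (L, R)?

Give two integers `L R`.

Round 1 (k=35): L=63 R=58
Round 2 (k=30): L=58 R=236
Round 3 (k=38): L=236 R=53
Round 4 (k=26): L=53 R=133
Round 5 (k=43): L=133 R=107
Round 6 (k=40): L=107 R=58

Answer: 107 58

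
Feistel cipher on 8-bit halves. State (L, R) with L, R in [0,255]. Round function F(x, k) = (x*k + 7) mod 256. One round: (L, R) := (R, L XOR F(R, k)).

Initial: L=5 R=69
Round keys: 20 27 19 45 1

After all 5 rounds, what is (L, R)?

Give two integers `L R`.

Round 1 (k=20): L=69 R=110
Round 2 (k=27): L=110 R=228
Round 3 (k=19): L=228 R=157
Round 4 (k=45): L=157 R=68
Round 5 (k=1): L=68 R=214

Answer: 68 214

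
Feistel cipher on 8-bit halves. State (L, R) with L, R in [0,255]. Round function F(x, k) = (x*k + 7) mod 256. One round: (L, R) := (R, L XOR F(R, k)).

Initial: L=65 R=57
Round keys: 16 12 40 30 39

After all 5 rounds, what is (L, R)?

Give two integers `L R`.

Round 1 (k=16): L=57 R=214
Round 2 (k=12): L=214 R=54
Round 3 (k=40): L=54 R=161
Round 4 (k=30): L=161 R=211
Round 5 (k=39): L=211 R=141

Answer: 211 141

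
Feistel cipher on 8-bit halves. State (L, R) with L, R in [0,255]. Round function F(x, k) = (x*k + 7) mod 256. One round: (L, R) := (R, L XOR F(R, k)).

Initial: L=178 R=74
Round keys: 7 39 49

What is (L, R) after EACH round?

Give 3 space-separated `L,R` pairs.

Round 1 (k=7): L=74 R=191
Round 2 (k=39): L=191 R=106
Round 3 (k=49): L=106 R=238

Answer: 74,191 191,106 106,238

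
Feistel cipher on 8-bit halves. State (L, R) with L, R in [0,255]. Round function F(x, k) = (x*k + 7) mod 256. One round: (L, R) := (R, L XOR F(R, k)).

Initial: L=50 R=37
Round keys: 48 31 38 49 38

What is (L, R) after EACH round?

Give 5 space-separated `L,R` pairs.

Round 1 (k=48): L=37 R=197
Round 2 (k=31): L=197 R=199
Round 3 (k=38): L=199 R=84
Round 4 (k=49): L=84 R=220
Round 5 (k=38): L=220 R=251

Answer: 37,197 197,199 199,84 84,220 220,251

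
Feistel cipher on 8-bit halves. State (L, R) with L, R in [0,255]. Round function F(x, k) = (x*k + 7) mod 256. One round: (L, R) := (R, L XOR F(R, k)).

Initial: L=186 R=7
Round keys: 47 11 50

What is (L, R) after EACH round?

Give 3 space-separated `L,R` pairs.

Round 1 (k=47): L=7 R=234
Round 2 (k=11): L=234 R=18
Round 3 (k=50): L=18 R=97

Answer: 7,234 234,18 18,97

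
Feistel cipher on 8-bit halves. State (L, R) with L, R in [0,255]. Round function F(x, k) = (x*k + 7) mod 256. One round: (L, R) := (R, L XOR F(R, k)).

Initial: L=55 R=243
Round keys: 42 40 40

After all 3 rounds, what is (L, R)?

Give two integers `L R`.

Answer: 36 117

Derivation:
Round 1 (k=42): L=243 R=210
Round 2 (k=40): L=210 R=36
Round 3 (k=40): L=36 R=117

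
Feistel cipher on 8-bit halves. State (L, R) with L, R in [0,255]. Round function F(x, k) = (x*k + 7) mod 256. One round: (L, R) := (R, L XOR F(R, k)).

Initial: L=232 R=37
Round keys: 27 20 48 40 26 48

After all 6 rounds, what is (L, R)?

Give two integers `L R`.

Round 1 (k=27): L=37 R=6
Round 2 (k=20): L=6 R=90
Round 3 (k=48): L=90 R=225
Round 4 (k=40): L=225 R=117
Round 5 (k=26): L=117 R=8
Round 6 (k=48): L=8 R=242

Answer: 8 242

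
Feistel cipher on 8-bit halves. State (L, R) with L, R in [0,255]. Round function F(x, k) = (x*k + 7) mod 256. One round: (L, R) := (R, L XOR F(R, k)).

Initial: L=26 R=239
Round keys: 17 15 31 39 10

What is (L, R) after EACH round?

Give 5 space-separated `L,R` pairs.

Answer: 239,252 252,36 36,159 159,100 100,112

Derivation:
Round 1 (k=17): L=239 R=252
Round 2 (k=15): L=252 R=36
Round 3 (k=31): L=36 R=159
Round 4 (k=39): L=159 R=100
Round 5 (k=10): L=100 R=112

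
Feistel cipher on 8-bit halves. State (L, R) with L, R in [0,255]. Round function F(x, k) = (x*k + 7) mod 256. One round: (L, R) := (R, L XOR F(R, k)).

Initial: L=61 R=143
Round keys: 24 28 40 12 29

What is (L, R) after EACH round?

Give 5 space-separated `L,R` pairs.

Round 1 (k=24): L=143 R=82
Round 2 (k=28): L=82 R=112
Round 3 (k=40): L=112 R=213
Round 4 (k=12): L=213 R=115
Round 5 (k=29): L=115 R=219

Answer: 143,82 82,112 112,213 213,115 115,219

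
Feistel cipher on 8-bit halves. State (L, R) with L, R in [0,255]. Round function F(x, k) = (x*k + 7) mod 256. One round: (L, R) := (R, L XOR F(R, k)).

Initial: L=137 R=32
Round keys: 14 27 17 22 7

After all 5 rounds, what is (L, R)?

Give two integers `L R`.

Answer: 202 187

Derivation:
Round 1 (k=14): L=32 R=78
Round 2 (k=27): L=78 R=97
Round 3 (k=17): L=97 R=54
Round 4 (k=22): L=54 R=202
Round 5 (k=7): L=202 R=187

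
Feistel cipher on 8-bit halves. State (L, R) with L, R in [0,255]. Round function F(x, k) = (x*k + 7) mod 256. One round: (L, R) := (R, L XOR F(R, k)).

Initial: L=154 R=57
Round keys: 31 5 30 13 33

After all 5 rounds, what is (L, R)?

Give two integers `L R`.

Answer: 64 80

Derivation:
Round 1 (k=31): L=57 R=116
Round 2 (k=5): L=116 R=114
Round 3 (k=30): L=114 R=23
Round 4 (k=13): L=23 R=64
Round 5 (k=33): L=64 R=80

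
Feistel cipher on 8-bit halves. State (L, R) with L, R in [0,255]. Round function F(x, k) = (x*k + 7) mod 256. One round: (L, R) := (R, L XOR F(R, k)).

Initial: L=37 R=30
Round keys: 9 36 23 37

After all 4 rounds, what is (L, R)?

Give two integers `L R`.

Answer: 182 140

Derivation:
Round 1 (k=9): L=30 R=48
Round 2 (k=36): L=48 R=217
Round 3 (k=23): L=217 R=182
Round 4 (k=37): L=182 R=140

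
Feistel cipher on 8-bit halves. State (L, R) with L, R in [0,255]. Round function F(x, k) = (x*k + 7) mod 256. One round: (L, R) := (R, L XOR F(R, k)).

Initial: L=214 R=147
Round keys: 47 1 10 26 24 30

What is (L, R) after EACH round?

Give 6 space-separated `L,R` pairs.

Round 1 (k=47): L=147 R=210
Round 2 (k=1): L=210 R=74
Round 3 (k=10): L=74 R=57
Round 4 (k=26): L=57 R=155
Round 5 (k=24): L=155 R=182
Round 6 (k=30): L=182 R=192

Answer: 147,210 210,74 74,57 57,155 155,182 182,192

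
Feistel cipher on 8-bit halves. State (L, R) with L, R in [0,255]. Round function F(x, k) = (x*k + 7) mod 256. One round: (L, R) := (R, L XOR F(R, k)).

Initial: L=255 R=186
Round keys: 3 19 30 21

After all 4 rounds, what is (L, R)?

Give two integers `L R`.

Answer: 163 217

Derivation:
Round 1 (k=3): L=186 R=202
Round 2 (k=19): L=202 R=191
Round 3 (k=30): L=191 R=163
Round 4 (k=21): L=163 R=217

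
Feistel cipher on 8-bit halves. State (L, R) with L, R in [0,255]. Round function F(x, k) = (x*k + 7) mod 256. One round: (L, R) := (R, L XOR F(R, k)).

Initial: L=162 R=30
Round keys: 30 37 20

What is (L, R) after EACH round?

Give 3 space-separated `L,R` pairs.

Round 1 (k=30): L=30 R=41
Round 2 (k=37): L=41 R=234
Round 3 (k=20): L=234 R=102

Answer: 30,41 41,234 234,102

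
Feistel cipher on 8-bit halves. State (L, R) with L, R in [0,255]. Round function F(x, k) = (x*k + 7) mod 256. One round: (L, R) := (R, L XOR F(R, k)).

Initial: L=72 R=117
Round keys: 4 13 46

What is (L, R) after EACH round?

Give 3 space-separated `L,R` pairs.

Answer: 117,147 147,11 11,146

Derivation:
Round 1 (k=4): L=117 R=147
Round 2 (k=13): L=147 R=11
Round 3 (k=46): L=11 R=146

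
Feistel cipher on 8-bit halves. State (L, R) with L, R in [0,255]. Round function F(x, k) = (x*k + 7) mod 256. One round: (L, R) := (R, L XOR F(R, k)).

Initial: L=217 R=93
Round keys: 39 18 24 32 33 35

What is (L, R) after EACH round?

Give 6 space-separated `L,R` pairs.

Answer: 93,235 235,208 208,108 108,87 87,82 82,106

Derivation:
Round 1 (k=39): L=93 R=235
Round 2 (k=18): L=235 R=208
Round 3 (k=24): L=208 R=108
Round 4 (k=32): L=108 R=87
Round 5 (k=33): L=87 R=82
Round 6 (k=35): L=82 R=106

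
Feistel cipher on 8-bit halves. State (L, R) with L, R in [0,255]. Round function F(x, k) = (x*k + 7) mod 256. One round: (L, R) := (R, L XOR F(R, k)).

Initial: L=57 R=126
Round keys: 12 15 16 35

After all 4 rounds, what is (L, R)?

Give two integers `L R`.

Answer: 33 101

Derivation:
Round 1 (k=12): L=126 R=214
Round 2 (k=15): L=214 R=239
Round 3 (k=16): L=239 R=33
Round 4 (k=35): L=33 R=101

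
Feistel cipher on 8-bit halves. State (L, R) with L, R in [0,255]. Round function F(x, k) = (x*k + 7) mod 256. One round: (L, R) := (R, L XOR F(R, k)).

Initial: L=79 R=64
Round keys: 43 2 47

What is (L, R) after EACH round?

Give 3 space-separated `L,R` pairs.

Round 1 (k=43): L=64 R=136
Round 2 (k=2): L=136 R=87
Round 3 (k=47): L=87 R=136

Answer: 64,136 136,87 87,136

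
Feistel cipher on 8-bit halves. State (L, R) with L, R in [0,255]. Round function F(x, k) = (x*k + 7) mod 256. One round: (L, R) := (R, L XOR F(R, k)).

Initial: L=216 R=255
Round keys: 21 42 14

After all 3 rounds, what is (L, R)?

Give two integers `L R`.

Answer: 20 53

Derivation:
Round 1 (k=21): L=255 R=42
Round 2 (k=42): L=42 R=20
Round 3 (k=14): L=20 R=53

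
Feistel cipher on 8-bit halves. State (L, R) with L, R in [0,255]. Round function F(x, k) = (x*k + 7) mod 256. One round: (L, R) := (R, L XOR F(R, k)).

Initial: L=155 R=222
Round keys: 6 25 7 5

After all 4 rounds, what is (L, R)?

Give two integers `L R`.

Answer: 246 172

Derivation:
Round 1 (k=6): L=222 R=160
Round 2 (k=25): L=160 R=121
Round 3 (k=7): L=121 R=246
Round 4 (k=5): L=246 R=172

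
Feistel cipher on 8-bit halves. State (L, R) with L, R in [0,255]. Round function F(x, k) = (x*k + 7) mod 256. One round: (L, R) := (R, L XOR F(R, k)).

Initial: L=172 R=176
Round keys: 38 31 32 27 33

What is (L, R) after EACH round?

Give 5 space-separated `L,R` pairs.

Round 1 (k=38): L=176 R=139
Round 2 (k=31): L=139 R=108
Round 3 (k=32): L=108 R=12
Round 4 (k=27): L=12 R=39
Round 5 (k=33): L=39 R=2

Answer: 176,139 139,108 108,12 12,39 39,2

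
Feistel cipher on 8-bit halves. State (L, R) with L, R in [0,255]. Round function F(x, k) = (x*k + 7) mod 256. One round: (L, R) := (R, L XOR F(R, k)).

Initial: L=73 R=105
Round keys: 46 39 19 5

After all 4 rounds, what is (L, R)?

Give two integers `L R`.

Answer: 177 46

Derivation:
Round 1 (k=46): L=105 R=172
Round 2 (k=39): L=172 R=82
Round 3 (k=19): L=82 R=177
Round 4 (k=5): L=177 R=46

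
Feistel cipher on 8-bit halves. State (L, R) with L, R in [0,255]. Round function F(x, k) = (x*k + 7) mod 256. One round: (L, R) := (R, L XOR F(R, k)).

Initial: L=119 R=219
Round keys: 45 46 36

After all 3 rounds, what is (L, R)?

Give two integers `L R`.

Round 1 (k=45): L=219 R=241
Round 2 (k=46): L=241 R=142
Round 3 (k=36): L=142 R=14

Answer: 142 14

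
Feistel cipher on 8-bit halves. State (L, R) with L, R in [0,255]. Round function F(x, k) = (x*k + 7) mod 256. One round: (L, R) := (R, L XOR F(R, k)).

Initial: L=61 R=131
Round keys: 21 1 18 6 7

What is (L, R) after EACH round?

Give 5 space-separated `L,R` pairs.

Answer: 131,251 251,129 129,226 226,210 210,39

Derivation:
Round 1 (k=21): L=131 R=251
Round 2 (k=1): L=251 R=129
Round 3 (k=18): L=129 R=226
Round 4 (k=6): L=226 R=210
Round 5 (k=7): L=210 R=39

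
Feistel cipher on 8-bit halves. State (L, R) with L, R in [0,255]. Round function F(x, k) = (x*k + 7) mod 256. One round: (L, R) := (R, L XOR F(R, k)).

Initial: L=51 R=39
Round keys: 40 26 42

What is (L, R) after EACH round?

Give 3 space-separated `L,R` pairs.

Answer: 39,44 44,88 88,91

Derivation:
Round 1 (k=40): L=39 R=44
Round 2 (k=26): L=44 R=88
Round 3 (k=42): L=88 R=91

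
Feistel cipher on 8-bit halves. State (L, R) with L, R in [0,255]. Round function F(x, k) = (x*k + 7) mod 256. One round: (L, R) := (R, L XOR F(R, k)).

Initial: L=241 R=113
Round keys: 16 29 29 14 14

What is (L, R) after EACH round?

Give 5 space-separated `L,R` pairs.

Round 1 (k=16): L=113 R=230
Round 2 (k=29): L=230 R=100
Round 3 (k=29): L=100 R=189
Round 4 (k=14): L=189 R=57
Round 5 (k=14): L=57 R=152

Answer: 113,230 230,100 100,189 189,57 57,152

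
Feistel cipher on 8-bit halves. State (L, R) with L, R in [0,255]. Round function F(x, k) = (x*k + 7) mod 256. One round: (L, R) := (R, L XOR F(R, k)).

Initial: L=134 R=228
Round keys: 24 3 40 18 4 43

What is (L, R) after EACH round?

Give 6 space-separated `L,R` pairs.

Round 1 (k=24): L=228 R=225
Round 2 (k=3): L=225 R=78
Round 3 (k=40): L=78 R=214
Round 4 (k=18): L=214 R=93
Round 5 (k=4): L=93 R=173
Round 6 (k=43): L=173 R=75

Answer: 228,225 225,78 78,214 214,93 93,173 173,75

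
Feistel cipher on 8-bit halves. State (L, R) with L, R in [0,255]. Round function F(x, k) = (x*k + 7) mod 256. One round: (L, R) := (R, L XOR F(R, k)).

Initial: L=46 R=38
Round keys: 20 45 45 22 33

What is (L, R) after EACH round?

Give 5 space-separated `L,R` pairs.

Round 1 (k=20): L=38 R=209
Round 2 (k=45): L=209 R=226
Round 3 (k=45): L=226 R=16
Round 4 (k=22): L=16 R=133
Round 5 (k=33): L=133 R=60

Answer: 38,209 209,226 226,16 16,133 133,60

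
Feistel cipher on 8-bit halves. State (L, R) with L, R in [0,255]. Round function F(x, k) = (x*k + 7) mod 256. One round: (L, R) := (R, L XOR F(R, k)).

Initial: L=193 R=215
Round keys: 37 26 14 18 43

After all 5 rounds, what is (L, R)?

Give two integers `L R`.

Round 1 (k=37): L=215 R=219
Round 2 (k=26): L=219 R=146
Round 3 (k=14): L=146 R=216
Round 4 (k=18): L=216 R=165
Round 5 (k=43): L=165 R=102

Answer: 165 102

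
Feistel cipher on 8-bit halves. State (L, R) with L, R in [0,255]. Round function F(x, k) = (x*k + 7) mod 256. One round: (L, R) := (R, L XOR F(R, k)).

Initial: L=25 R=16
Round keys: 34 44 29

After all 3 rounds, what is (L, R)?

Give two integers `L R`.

Answer: 191 148

Derivation:
Round 1 (k=34): L=16 R=62
Round 2 (k=44): L=62 R=191
Round 3 (k=29): L=191 R=148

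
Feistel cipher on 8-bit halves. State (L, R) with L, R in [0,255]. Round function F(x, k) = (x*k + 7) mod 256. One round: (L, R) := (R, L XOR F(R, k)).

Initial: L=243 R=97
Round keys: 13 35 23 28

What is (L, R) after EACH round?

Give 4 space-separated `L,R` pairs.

Answer: 97,7 7,157 157,37 37,142

Derivation:
Round 1 (k=13): L=97 R=7
Round 2 (k=35): L=7 R=157
Round 3 (k=23): L=157 R=37
Round 4 (k=28): L=37 R=142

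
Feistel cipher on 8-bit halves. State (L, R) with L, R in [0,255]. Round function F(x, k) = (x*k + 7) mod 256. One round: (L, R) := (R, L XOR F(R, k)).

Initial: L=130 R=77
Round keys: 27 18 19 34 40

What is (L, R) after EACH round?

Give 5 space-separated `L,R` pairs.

Round 1 (k=27): L=77 R=164
Round 2 (k=18): L=164 R=194
Round 3 (k=19): L=194 R=201
Round 4 (k=34): L=201 R=123
Round 5 (k=40): L=123 R=246

Answer: 77,164 164,194 194,201 201,123 123,246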